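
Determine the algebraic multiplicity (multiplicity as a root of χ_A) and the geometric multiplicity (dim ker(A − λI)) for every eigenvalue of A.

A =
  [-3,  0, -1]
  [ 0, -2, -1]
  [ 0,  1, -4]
λ = -3: alg = 3, geom = 1

Step 1 — factor the characteristic polynomial to read off the algebraic multiplicities:
  χ_A(x) = (x + 3)^3

Step 2 — compute geometric multiplicities via the rank-nullity identity g(λ) = n − rank(A − λI):
  rank(A − (-3)·I) = 2, so dim ker(A − (-3)·I) = n − 2 = 1

Summary:
  λ = -3: algebraic multiplicity = 3, geometric multiplicity = 1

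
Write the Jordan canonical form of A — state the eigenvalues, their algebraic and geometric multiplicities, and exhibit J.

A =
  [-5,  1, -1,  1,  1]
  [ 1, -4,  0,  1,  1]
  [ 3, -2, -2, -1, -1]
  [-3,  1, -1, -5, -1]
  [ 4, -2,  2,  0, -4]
J_2(-4) ⊕ J_2(-4) ⊕ J_1(-4)

The characteristic polynomial is
  det(x·I − A) = x^5 + 20*x^4 + 160*x^3 + 640*x^2 + 1280*x + 1024 = (x + 4)^5

Eigenvalues and multiplicities (the geometric multiplicity of λ is n − rank(A − λI), which equals the number of Jordan blocks for λ):
  λ = -4: algebraic multiplicity = 5, geometric multiplicity = 3

Determining the block sizes for each eigenvalue:
  λ = -4: with am = 5 and gm = 3, the partition is not yet determined (e.g. several partitions of 5 into 3 parts exist). Let N = A − (-4)·I. Computing rank(N^1) = 2, rank(N^2) = 0; the number of blocks of size ≥ j is rank(N^{j−1}) − rank(N^j), giving [3, 2]. So we have 2 block(s) of size 2, 1 block(s) of size 1 → block sizes [2, 2, 1]

Assembling the blocks gives a Jordan form
J =
  [-4,  1,  0,  0,  0]
  [ 0, -4,  0,  0,  0]
  [ 0,  0, -4,  1,  0]
  [ 0,  0,  0, -4,  0]
  [ 0,  0,  0,  0, -4]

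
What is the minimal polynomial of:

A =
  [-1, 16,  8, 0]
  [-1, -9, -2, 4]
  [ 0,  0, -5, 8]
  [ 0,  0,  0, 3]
x^3 + 7*x^2 - 5*x - 75

The characteristic polynomial is χ_A(x) = (x - 3)*(x + 5)^3, so the eigenvalues are known. The minimal polynomial is
  m_A(x) = Π_λ (x − λ)^{k_λ}
where k_λ is the size of the *largest* Jordan block for λ (equivalently, the smallest k with (A − λI)^k v = 0 for every generalised eigenvector v of λ).

  λ = -5: largest Jordan block has size 2, contributing (x + 5)^2
  λ = 3: largest Jordan block has size 1, contributing (x − 3)

So m_A(x) = (x - 3)*(x + 5)^2 = x^3 + 7*x^2 - 5*x - 75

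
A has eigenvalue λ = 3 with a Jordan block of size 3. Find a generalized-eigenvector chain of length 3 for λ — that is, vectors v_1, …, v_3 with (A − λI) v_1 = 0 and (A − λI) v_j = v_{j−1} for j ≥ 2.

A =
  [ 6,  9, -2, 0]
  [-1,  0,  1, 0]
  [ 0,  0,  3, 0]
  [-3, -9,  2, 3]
A Jordan chain for λ = 3 of length 3:
v_1 = (3, -1, 0, -3)ᵀ
v_2 = (-2, 1, 0, 2)ᵀ
v_3 = (0, 0, 1, 0)ᵀ

Let N = A − (3)·I. We want v_3 with N^3 v_3 = 0 but N^2 v_3 ≠ 0; then v_{j-1} := N · v_j for j = 3, …, 2.

Pick v_3 = (0, 0, 1, 0)ᵀ.
Then v_2 = N · v_3 = (-2, 1, 0, 2)ᵀ.
Then v_1 = N · v_2 = (3, -1, 0, -3)ᵀ.

Sanity check: (A − (3)·I) v_1 = (0, 0, 0, 0)ᵀ = 0. ✓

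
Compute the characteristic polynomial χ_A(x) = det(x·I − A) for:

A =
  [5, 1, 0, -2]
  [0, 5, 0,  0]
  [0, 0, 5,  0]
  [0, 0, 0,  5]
x^4 - 20*x^3 + 150*x^2 - 500*x + 625

Expanding det(x·I − A) (e.g. by cofactor expansion or by noting that A is similar to its Jordan form J, which has the same characteristic polynomial as A) gives
  χ_A(x) = x^4 - 20*x^3 + 150*x^2 - 500*x + 625
which factors as (x - 5)^4. The eigenvalues (with algebraic multiplicities) are λ = 5 with multiplicity 4.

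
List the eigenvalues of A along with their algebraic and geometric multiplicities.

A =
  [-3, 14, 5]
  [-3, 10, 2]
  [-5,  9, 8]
λ = 5: alg = 3, geom = 1

Step 1 — factor the characteristic polynomial to read off the algebraic multiplicities:
  χ_A(x) = (x - 5)^3

Step 2 — compute geometric multiplicities via the rank-nullity identity g(λ) = n − rank(A − λI):
  rank(A − (5)·I) = 2, so dim ker(A − (5)·I) = n − 2 = 1

Summary:
  λ = 5: algebraic multiplicity = 3, geometric multiplicity = 1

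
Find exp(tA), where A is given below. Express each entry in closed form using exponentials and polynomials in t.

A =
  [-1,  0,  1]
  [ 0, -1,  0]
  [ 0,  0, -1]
e^{tA} =
  [exp(-t), 0, t*exp(-t)]
  [0, exp(-t), 0]
  [0, 0, exp(-t)]

Strategy: write A = P · J · P⁻¹ where J is a Jordan canonical form, so e^{tA} = P · e^{tJ} · P⁻¹, and e^{tJ} can be computed block-by-block.

A has Jordan form
J =
  [-1,  1,  0]
  [ 0, -1,  0]
  [ 0,  0, -1]
(up to reordering of blocks).

Per-block formulas:
  For a 2×2 Jordan block J_2(-1): exp(t · J_2(-1)) = e^(-1t)·(I + t·N), where N is the 2×2 nilpotent shift.
  For a 1×1 block at λ = -1: exp(t · [-1]) = [e^(-1t)].

After assembling e^{tJ} and conjugating by P, we get:

e^{tA} =
  [exp(-t), 0, t*exp(-t)]
  [0, exp(-t), 0]
  [0, 0, exp(-t)]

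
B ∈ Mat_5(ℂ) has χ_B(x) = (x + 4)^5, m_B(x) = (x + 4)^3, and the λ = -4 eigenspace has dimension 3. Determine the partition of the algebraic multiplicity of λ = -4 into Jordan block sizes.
Block sizes for λ = -4: [3, 1, 1]

Step 1 — from the characteristic polynomial, algebraic multiplicity of λ = -4 is 5. From dim ker(B − (-4)·I) = 3, there are exactly 3 Jordan blocks for λ = -4.
Step 2 — from the minimal polynomial, the factor (x + 4)^3 tells us the largest block for λ = -4 has size 3.
Step 3 — with total size 5, 3 blocks, and largest block 3, the block sizes (in nonincreasing order) are [3, 1, 1].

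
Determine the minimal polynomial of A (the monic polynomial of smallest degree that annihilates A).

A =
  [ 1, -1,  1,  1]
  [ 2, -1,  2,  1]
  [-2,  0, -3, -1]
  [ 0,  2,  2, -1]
x^2 + 2*x + 1

The characteristic polynomial is χ_A(x) = (x + 1)^4, so the eigenvalues are known. The minimal polynomial is
  m_A(x) = Π_λ (x − λ)^{k_λ}
where k_λ is the size of the *largest* Jordan block for λ (equivalently, the smallest k with (A − λI)^k v = 0 for every generalised eigenvector v of λ).

  λ = -1: largest Jordan block has size 2, contributing (x + 1)^2

So m_A(x) = (x + 1)^2 = x^2 + 2*x + 1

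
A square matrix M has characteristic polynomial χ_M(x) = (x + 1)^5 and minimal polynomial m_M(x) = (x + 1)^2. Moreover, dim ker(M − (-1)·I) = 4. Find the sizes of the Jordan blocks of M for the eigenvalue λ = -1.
Block sizes for λ = -1: [2, 1, 1, 1]

Step 1 — from the characteristic polynomial, algebraic multiplicity of λ = -1 is 5. From dim ker(M − (-1)·I) = 4, there are exactly 4 Jordan blocks for λ = -1.
Step 2 — from the minimal polynomial, the factor (x + 1)^2 tells us the largest block for λ = -1 has size 2.
Step 3 — with total size 5, 4 blocks, and largest block 2, the block sizes (in nonincreasing order) are [2, 1, 1, 1].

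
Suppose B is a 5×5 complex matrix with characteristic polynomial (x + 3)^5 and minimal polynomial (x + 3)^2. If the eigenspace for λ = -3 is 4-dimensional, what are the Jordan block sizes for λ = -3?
Block sizes for λ = -3: [2, 1, 1, 1]

Step 1 — from the characteristic polynomial, algebraic multiplicity of λ = -3 is 5. From dim ker(B − (-3)·I) = 4, there are exactly 4 Jordan blocks for λ = -3.
Step 2 — from the minimal polynomial, the factor (x + 3)^2 tells us the largest block for λ = -3 has size 2.
Step 3 — with total size 5, 4 blocks, and largest block 2, the block sizes (in nonincreasing order) are [2, 1, 1, 1].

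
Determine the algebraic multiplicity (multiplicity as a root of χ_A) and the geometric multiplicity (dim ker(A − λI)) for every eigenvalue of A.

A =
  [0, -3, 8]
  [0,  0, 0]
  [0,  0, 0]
λ = 0: alg = 3, geom = 2

Step 1 — factor the characteristic polynomial to read off the algebraic multiplicities:
  χ_A(x) = x^3

Step 2 — compute geometric multiplicities via the rank-nullity identity g(λ) = n − rank(A − λI):
  rank(A − (0)·I) = 1, so dim ker(A − (0)·I) = n − 1 = 2

Summary:
  λ = 0: algebraic multiplicity = 3, geometric multiplicity = 2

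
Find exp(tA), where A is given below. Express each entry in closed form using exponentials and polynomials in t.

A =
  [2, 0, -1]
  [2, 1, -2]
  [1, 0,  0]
e^{tA} =
  [t*exp(t) + exp(t), 0, -t*exp(t)]
  [2*t*exp(t), exp(t), -2*t*exp(t)]
  [t*exp(t), 0, -t*exp(t) + exp(t)]

Strategy: write A = P · J · P⁻¹ where J is a Jordan canonical form, so e^{tA} = P · e^{tJ} · P⁻¹, and e^{tJ} can be computed block-by-block.

A has Jordan form
J =
  [1, 1, 0]
  [0, 1, 0]
  [0, 0, 1]
(up to reordering of blocks).

Per-block formulas:
  For a 1×1 block at λ = 1: exp(t · [1]) = [e^(1t)].
  For a 2×2 Jordan block J_2(1): exp(t · J_2(1)) = e^(1t)·(I + t·N), where N is the 2×2 nilpotent shift.

After assembling e^{tJ} and conjugating by P, we get:

e^{tA} =
  [t*exp(t) + exp(t), 0, -t*exp(t)]
  [2*t*exp(t), exp(t), -2*t*exp(t)]
  [t*exp(t), 0, -t*exp(t) + exp(t)]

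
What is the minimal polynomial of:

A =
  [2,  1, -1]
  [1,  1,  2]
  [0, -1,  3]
x^3 - 6*x^2 + 12*x - 8

The characteristic polynomial is χ_A(x) = (x - 2)^3, so the eigenvalues are known. The minimal polynomial is
  m_A(x) = Π_λ (x − λ)^{k_λ}
where k_λ is the size of the *largest* Jordan block for λ (equivalently, the smallest k with (A − λI)^k v = 0 for every generalised eigenvector v of λ).

  λ = 2: largest Jordan block has size 3, contributing (x − 2)^3

So m_A(x) = (x - 2)^3 = x^3 - 6*x^2 + 12*x - 8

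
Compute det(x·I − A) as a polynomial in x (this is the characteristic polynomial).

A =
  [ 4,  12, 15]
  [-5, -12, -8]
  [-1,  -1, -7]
x^3 + 15*x^2 + 75*x + 125

Expanding det(x·I − A) (e.g. by cofactor expansion or by noting that A is similar to its Jordan form J, which has the same characteristic polynomial as A) gives
  χ_A(x) = x^3 + 15*x^2 + 75*x + 125
which factors as (x + 5)^3. The eigenvalues (with algebraic multiplicities) are λ = -5 with multiplicity 3.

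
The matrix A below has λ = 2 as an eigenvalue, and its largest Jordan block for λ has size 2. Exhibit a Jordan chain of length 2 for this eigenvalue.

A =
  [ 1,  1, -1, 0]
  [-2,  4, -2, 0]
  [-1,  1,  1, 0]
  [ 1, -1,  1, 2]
A Jordan chain for λ = 2 of length 2:
v_1 = (-1, -2, -1, 1)ᵀ
v_2 = (1, 0, 0, 0)ᵀ

Let N = A − (2)·I. We want v_2 with N^2 v_2 = 0 but N^1 v_2 ≠ 0; then v_{j-1} := N · v_j for j = 2, …, 2.

Pick v_2 = (1, 0, 0, 0)ᵀ.
Then v_1 = N · v_2 = (-1, -2, -1, 1)ᵀ.

Sanity check: (A − (2)·I) v_1 = (0, 0, 0, 0)ᵀ = 0. ✓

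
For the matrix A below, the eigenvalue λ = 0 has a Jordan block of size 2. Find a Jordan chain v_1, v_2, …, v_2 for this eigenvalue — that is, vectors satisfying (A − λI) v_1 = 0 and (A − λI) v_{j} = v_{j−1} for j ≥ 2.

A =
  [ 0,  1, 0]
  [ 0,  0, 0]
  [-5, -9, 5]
A Jordan chain for λ = 0 of length 2:
v_1 = (-1, 0, -1)ᵀ
v_2 = (2, -1, 0)ᵀ

Let N = A − (0)·I. We want v_2 with N^2 v_2 = 0 but N^1 v_2 ≠ 0; then v_{j-1} := N · v_j for j = 2, …, 2.

Pick v_2 = (2, -1, 0)ᵀ.
Then v_1 = N · v_2 = (-1, 0, -1)ᵀ.

Sanity check: (A − (0)·I) v_1 = (0, 0, 0)ᵀ = 0. ✓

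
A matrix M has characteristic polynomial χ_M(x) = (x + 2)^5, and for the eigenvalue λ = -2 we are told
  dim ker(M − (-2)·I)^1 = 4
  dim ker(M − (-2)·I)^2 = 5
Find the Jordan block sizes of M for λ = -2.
Block sizes for λ = -2: [2, 1, 1, 1]

From the dimensions of kernels of powers, the number of Jordan blocks of size at least j is d_j − d_{j−1} where d_j = dim ker(N^j) (with d_0 = 0). Computing the differences gives [4, 1].
The number of blocks of size exactly k is (#blocks of size ≥ k) − (#blocks of size ≥ k + 1), so the partition is: 3 block(s) of size 1, 1 block(s) of size 2.
In nonincreasing order the block sizes are [2, 1, 1, 1].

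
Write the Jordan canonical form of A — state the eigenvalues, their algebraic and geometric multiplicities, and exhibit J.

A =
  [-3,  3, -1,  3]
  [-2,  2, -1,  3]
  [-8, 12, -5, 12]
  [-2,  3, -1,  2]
J_2(-1) ⊕ J_1(-1) ⊕ J_1(-1)

The characteristic polynomial is
  det(x·I − A) = x^4 + 4*x^3 + 6*x^2 + 4*x + 1 = (x + 1)^4

Eigenvalues and multiplicities (the geometric multiplicity of λ is n − rank(A − λI), which equals the number of Jordan blocks for λ):
  λ = -1: algebraic multiplicity = 4, geometric multiplicity = 3

Determining the block sizes for each eigenvalue:
  λ = -1: 3 blocks summing to 4 forces exactly one block of size 2 and the rest size 1 → block sizes [2, 1, 1]

Assembling the blocks gives a Jordan form
J =
  [-1,  1,  0,  0]
  [ 0, -1,  0,  0]
  [ 0,  0, -1,  0]
  [ 0,  0,  0, -1]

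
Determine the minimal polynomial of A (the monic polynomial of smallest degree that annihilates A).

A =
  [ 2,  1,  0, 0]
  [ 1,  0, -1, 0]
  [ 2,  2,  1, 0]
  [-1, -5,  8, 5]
x^4 - 8*x^3 + 18*x^2 - 16*x + 5

The characteristic polynomial is χ_A(x) = (x - 5)*(x - 1)^3, so the eigenvalues are known. The minimal polynomial is
  m_A(x) = Π_λ (x − λ)^{k_λ}
where k_λ is the size of the *largest* Jordan block for λ (equivalently, the smallest k with (A − λI)^k v = 0 for every generalised eigenvector v of λ).

  λ = 1: largest Jordan block has size 3, contributing (x − 1)^3
  λ = 5: largest Jordan block has size 1, contributing (x − 5)

So m_A(x) = (x - 5)*(x - 1)^3 = x^4 - 8*x^3 + 18*x^2 - 16*x + 5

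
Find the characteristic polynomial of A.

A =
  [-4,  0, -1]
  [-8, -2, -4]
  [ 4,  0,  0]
x^3 + 6*x^2 + 12*x + 8

Expanding det(x·I − A) (e.g. by cofactor expansion or by noting that A is similar to its Jordan form J, which has the same characteristic polynomial as A) gives
  χ_A(x) = x^3 + 6*x^2 + 12*x + 8
which factors as (x + 2)^3. The eigenvalues (with algebraic multiplicities) are λ = -2 with multiplicity 3.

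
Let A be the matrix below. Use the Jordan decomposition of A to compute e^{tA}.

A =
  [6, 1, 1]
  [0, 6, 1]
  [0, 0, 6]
e^{tA} =
  [exp(6*t), t*exp(6*t), t^2*exp(6*t)/2 + t*exp(6*t)]
  [0, exp(6*t), t*exp(6*t)]
  [0, 0, exp(6*t)]

Strategy: write A = P · J · P⁻¹ where J is a Jordan canonical form, so e^{tA} = P · e^{tJ} · P⁻¹, and e^{tJ} can be computed block-by-block.

A has Jordan form
J =
  [6, 1, 0]
  [0, 6, 1]
  [0, 0, 6]
(up to reordering of blocks).

Per-block formulas:
  For a 3×3 Jordan block J_3(6): exp(t · J_3(6)) = e^(6t)·(I + t·N + (t^2/2)·N^2), where N is the 3×3 nilpotent shift.

After assembling e^{tJ} and conjugating by P, we get:

e^{tA} =
  [exp(6*t), t*exp(6*t), t^2*exp(6*t)/2 + t*exp(6*t)]
  [0, exp(6*t), t*exp(6*t)]
  [0, 0, exp(6*t)]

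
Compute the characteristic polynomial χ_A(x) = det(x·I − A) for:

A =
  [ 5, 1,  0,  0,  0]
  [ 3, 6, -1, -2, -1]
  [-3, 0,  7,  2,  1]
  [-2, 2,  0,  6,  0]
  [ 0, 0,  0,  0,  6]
x^5 - 30*x^4 + 360*x^3 - 2160*x^2 + 6480*x - 7776

Expanding det(x·I − A) (e.g. by cofactor expansion or by noting that A is similar to its Jordan form J, which has the same characteristic polynomial as A) gives
  χ_A(x) = x^5 - 30*x^4 + 360*x^3 - 2160*x^2 + 6480*x - 7776
which factors as (x - 6)^5. The eigenvalues (with algebraic multiplicities) are λ = 6 with multiplicity 5.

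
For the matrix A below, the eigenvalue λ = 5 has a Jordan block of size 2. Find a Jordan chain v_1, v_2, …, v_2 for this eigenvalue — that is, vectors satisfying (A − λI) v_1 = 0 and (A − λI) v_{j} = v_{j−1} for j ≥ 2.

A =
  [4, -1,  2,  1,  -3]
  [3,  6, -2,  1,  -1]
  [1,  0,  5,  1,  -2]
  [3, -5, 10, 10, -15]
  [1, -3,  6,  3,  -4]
A Jordan chain for λ = 5 of length 2:
v_1 = (0, 2, 1, 0, 0)ᵀ
v_2 = (0, 1, 0, 1, 0)ᵀ

Let N = A − (5)·I. We want v_2 with N^2 v_2 = 0 but N^1 v_2 ≠ 0; then v_{j-1} := N · v_j for j = 2, …, 2.

Pick v_2 = (0, 1, 0, 1, 0)ᵀ.
Then v_1 = N · v_2 = (0, 2, 1, 0, 0)ᵀ.

Sanity check: (A − (5)·I) v_1 = (0, 0, 0, 0, 0)ᵀ = 0. ✓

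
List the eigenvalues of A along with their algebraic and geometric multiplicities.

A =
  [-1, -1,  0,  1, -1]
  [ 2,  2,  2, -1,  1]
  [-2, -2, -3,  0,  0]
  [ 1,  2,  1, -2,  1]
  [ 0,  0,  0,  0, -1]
λ = -1: alg = 5, geom = 3

Step 1 — factor the characteristic polynomial to read off the algebraic multiplicities:
  χ_A(x) = (x + 1)^5

Step 2 — compute geometric multiplicities via the rank-nullity identity g(λ) = n − rank(A − λI):
  rank(A − (-1)·I) = 2, so dim ker(A − (-1)·I) = n − 2 = 3

Summary:
  λ = -1: algebraic multiplicity = 5, geometric multiplicity = 3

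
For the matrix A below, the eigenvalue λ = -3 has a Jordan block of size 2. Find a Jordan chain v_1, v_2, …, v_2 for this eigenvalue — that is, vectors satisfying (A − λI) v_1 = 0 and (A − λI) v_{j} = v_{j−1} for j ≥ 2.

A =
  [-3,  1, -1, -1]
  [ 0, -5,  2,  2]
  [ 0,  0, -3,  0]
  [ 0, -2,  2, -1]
A Jordan chain for λ = -3 of length 2:
v_1 = (1, -2, 0, -2)ᵀ
v_2 = (0, 1, 0, 0)ᵀ

Let N = A − (-3)·I. We want v_2 with N^2 v_2 = 0 but N^1 v_2 ≠ 0; then v_{j-1} := N · v_j for j = 2, …, 2.

Pick v_2 = (0, 1, 0, 0)ᵀ.
Then v_1 = N · v_2 = (1, -2, 0, -2)ᵀ.

Sanity check: (A − (-3)·I) v_1 = (0, 0, 0, 0)ᵀ = 0. ✓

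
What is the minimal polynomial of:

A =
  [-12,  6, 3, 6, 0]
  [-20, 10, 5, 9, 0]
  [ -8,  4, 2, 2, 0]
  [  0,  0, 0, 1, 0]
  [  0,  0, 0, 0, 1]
x^3 - x^2

The characteristic polynomial is χ_A(x) = x^3*(x - 1)^2, so the eigenvalues are known. The minimal polynomial is
  m_A(x) = Π_λ (x − λ)^{k_λ}
where k_λ is the size of the *largest* Jordan block for λ (equivalently, the smallest k with (A − λI)^k v = 0 for every generalised eigenvector v of λ).

  λ = 0: largest Jordan block has size 2, contributing (x − 0)^2
  λ = 1: largest Jordan block has size 1, contributing (x − 1)

So m_A(x) = x^2*(x - 1) = x^3 - x^2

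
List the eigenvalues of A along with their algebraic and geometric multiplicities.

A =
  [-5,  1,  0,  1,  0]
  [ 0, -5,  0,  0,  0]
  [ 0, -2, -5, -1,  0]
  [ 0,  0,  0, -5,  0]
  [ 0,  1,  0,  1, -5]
λ = -5: alg = 5, geom = 3

Step 1 — factor the characteristic polynomial to read off the algebraic multiplicities:
  χ_A(x) = (x + 5)^5

Step 2 — compute geometric multiplicities via the rank-nullity identity g(λ) = n − rank(A − λI):
  rank(A − (-5)·I) = 2, so dim ker(A − (-5)·I) = n − 2 = 3

Summary:
  λ = -5: algebraic multiplicity = 5, geometric multiplicity = 3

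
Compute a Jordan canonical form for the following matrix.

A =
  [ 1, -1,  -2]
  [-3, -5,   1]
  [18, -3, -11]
J_3(-5)

The characteristic polynomial is
  det(x·I − A) = x^3 + 15*x^2 + 75*x + 125 = (x + 5)^3

Eigenvalues and multiplicities (the geometric multiplicity of λ is n − rank(A − λI), which equals the number of Jordan blocks for λ):
  λ = -5: algebraic multiplicity = 3, geometric multiplicity = 1

Determining the block sizes for each eigenvalue:
  λ = -5: one block (gm = 1), so the single block has size am = 3 → block sizes [3]

Assembling the blocks gives a Jordan form
J =
  [-5,  1,  0]
  [ 0, -5,  1]
  [ 0,  0, -5]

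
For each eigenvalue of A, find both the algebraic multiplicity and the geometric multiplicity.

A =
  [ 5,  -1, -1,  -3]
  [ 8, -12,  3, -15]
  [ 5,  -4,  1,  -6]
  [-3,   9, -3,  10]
λ = 1: alg = 4, geom = 2

Step 1 — factor the characteristic polynomial to read off the algebraic multiplicities:
  χ_A(x) = (x - 1)^4

Step 2 — compute geometric multiplicities via the rank-nullity identity g(λ) = n − rank(A − λI):
  rank(A − (1)·I) = 2, so dim ker(A − (1)·I) = n − 2 = 2

Summary:
  λ = 1: algebraic multiplicity = 4, geometric multiplicity = 2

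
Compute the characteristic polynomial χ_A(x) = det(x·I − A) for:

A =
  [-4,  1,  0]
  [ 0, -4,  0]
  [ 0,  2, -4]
x^3 + 12*x^2 + 48*x + 64

Expanding det(x·I − A) (e.g. by cofactor expansion or by noting that A is similar to its Jordan form J, which has the same characteristic polynomial as A) gives
  χ_A(x) = x^3 + 12*x^2 + 48*x + 64
which factors as (x + 4)^3. The eigenvalues (with algebraic multiplicities) are λ = -4 with multiplicity 3.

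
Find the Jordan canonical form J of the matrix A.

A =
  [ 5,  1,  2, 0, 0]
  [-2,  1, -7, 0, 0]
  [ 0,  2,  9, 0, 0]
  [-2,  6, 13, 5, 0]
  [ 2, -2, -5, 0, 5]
J_3(5) ⊕ J_1(5) ⊕ J_1(5)

The characteristic polynomial is
  det(x·I − A) = x^5 - 25*x^4 + 250*x^3 - 1250*x^2 + 3125*x - 3125 = (x - 5)^5

Eigenvalues and multiplicities (the geometric multiplicity of λ is n − rank(A − λI), which equals the number of Jordan blocks for λ):
  λ = 5: algebraic multiplicity = 5, geometric multiplicity = 3

Determining the block sizes for each eigenvalue:
  λ = 5: with am = 5 and gm = 3, the partition is not yet determined (e.g. several partitions of 5 into 3 parts exist). Let N = A − (5)·I. Computing rank(N^1) = 2, rank(N^2) = 1, rank(N^3) = 0; the number of blocks of size ≥ j is rank(N^{j−1}) − rank(N^j), giving [3, 1, 1]. So we have 1 block(s) of size 3, 2 block(s) of size 1 → block sizes [3, 1, 1]

Assembling the blocks gives a Jordan form
J =
  [5, 1, 0, 0, 0]
  [0, 5, 1, 0, 0]
  [0, 0, 5, 0, 0]
  [0, 0, 0, 5, 0]
  [0, 0, 0, 0, 5]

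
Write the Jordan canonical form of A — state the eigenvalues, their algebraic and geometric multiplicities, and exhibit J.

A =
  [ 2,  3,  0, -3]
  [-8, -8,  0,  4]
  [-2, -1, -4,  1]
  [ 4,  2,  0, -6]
J_2(-4) ⊕ J_1(-4) ⊕ J_1(-4)

The characteristic polynomial is
  det(x·I − A) = x^4 + 16*x^3 + 96*x^2 + 256*x + 256 = (x + 4)^4

Eigenvalues and multiplicities (the geometric multiplicity of λ is n − rank(A − λI), which equals the number of Jordan blocks for λ):
  λ = -4: algebraic multiplicity = 4, geometric multiplicity = 3

Determining the block sizes for each eigenvalue:
  λ = -4: 3 blocks summing to 4 forces exactly one block of size 2 and the rest size 1 → block sizes [2, 1, 1]

Assembling the blocks gives a Jordan form
J =
  [-4,  1,  0,  0]
  [ 0, -4,  0,  0]
  [ 0,  0, -4,  0]
  [ 0,  0,  0, -4]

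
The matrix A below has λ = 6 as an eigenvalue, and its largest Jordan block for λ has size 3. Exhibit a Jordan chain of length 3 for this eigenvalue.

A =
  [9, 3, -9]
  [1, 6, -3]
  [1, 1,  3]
A Jordan chain for λ = 6 of length 3:
v_1 = (3, 0, 1)ᵀ
v_2 = (3, 1, 1)ᵀ
v_3 = (1, 0, 0)ᵀ

Let N = A − (6)·I. We want v_3 with N^3 v_3 = 0 but N^2 v_3 ≠ 0; then v_{j-1} := N · v_j for j = 3, …, 2.

Pick v_3 = (1, 0, 0)ᵀ.
Then v_2 = N · v_3 = (3, 1, 1)ᵀ.
Then v_1 = N · v_2 = (3, 0, 1)ᵀ.

Sanity check: (A − (6)·I) v_1 = (0, 0, 0)ᵀ = 0. ✓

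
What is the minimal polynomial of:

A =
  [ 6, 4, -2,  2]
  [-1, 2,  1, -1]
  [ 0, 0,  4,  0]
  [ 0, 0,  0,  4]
x^2 - 8*x + 16

The characteristic polynomial is χ_A(x) = (x - 4)^4, so the eigenvalues are known. The minimal polynomial is
  m_A(x) = Π_λ (x − λ)^{k_λ}
where k_λ is the size of the *largest* Jordan block for λ (equivalently, the smallest k with (A − λI)^k v = 0 for every generalised eigenvector v of λ).

  λ = 4: largest Jordan block has size 2, contributing (x − 4)^2

So m_A(x) = (x - 4)^2 = x^2 - 8*x + 16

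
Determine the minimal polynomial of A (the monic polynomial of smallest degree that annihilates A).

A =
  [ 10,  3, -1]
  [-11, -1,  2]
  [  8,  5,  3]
x^3 - 12*x^2 + 48*x - 64

The characteristic polynomial is χ_A(x) = (x - 4)^3, so the eigenvalues are known. The minimal polynomial is
  m_A(x) = Π_λ (x − λ)^{k_λ}
where k_λ is the size of the *largest* Jordan block for λ (equivalently, the smallest k with (A − λI)^k v = 0 for every generalised eigenvector v of λ).

  λ = 4: largest Jordan block has size 3, contributing (x − 4)^3

So m_A(x) = (x - 4)^3 = x^3 - 12*x^2 + 48*x - 64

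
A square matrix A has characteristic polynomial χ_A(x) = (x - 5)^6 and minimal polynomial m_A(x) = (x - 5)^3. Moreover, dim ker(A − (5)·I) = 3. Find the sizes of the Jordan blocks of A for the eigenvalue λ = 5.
Block sizes for λ = 5: [3, 2, 1]

Step 1 — from the characteristic polynomial, algebraic multiplicity of λ = 5 is 6. From dim ker(A − (5)·I) = 3, there are exactly 3 Jordan blocks for λ = 5.
Step 2 — from the minimal polynomial, the factor (x − 5)^3 tells us the largest block for λ = 5 has size 3.
Step 3 — with total size 6, 3 blocks, and largest block 3, the block sizes (in nonincreasing order) are [3, 2, 1].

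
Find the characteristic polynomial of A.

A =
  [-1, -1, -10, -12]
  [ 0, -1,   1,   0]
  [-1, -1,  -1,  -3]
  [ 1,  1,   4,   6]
x^4 - 3*x^3

Expanding det(x·I − A) (e.g. by cofactor expansion or by noting that A is similar to its Jordan form J, which has the same characteristic polynomial as A) gives
  χ_A(x) = x^4 - 3*x^3
which factors as x^3*(x - 3). The eigenvalues (with algebraic multiplicities) are λ = 0 with multiplicity 3, λ = 3 with multiplicity 1.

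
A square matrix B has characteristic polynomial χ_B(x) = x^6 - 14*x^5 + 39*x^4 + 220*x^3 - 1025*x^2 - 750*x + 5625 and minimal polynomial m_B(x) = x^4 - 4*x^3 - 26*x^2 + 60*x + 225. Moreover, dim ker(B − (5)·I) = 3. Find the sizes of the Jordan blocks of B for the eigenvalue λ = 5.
Block sizes for λ = 5: [2, 1, 1]

Step 1 — from the characteristic polynomial, algebraic multiplicity of λ = 5 is 4. From dim ker(B − (5)·I) = 3, there are exactly 3 Jordan blocks for λ = 5.
Step 2 — from the minimal polynomial, the factor (x − 5)^2 tells us the largest block for λ = 5 has size 2.
Step 3 — with total size 4, 3 blocks, and largest block 2, the block sizes (in nonincreasing order) are [2, 1, 1].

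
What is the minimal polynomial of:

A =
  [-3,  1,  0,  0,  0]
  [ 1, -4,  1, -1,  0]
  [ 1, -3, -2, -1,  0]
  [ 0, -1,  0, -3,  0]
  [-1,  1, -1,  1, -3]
x^3 + 9*x^2 + 27*x + 27

The characteristic polynomial is χ_A(x) = (x + 3)^5, so the eigenvalues are known. The minimal polynomial is
  m_A(x) = Π_λ (x − λ)^{k_λ}
where k_λ is the size of the *largest* Jordan block for λ (equivalently, the smallest k with (A − λI)^k v = 0 for every generalised eigenvector v of λ).

  λ = -3: largest Jordan block has size 3, contributing (x + 3)^3

So m_A(x) = (x + 3)^3 = x^3 + 9*x^2 + 27*x + 27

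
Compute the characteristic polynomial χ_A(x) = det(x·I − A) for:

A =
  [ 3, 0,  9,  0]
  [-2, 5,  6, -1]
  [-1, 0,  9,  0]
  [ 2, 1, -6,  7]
x^4 - 24*x^3 + 216*x^2 - 864*x + 1296

Expanding det(x·I − A) (e.g. by cofactor expansion or by noting that A is similar to its Jordan form J, which has the same characteristic polynomial as A) gives
  χ_A(x) = x^4 - 24*x^3 + 216*x^2 - 864*x + 1296
which factors as (x - 6)^4. The eigenvalues (with algebraic multiplicities) are λ = 6 with multiplicity 4.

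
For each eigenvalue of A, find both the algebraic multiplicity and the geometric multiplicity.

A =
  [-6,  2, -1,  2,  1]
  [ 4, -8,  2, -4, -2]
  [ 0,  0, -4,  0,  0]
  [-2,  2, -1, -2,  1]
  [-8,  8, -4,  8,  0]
λ = -4: alg = 5, geom = 4

Step 1 — factor the characteristic polynomial to read off the algebraic multiplicities:
  χ_A(x) = (x + 4)^5

Step 2 — compute geometric multiplicities via the rank-nullity identity g(λ) = n − rank(A − λI):
  rank(A − (-4)·I) = 1, so dim ker(A − (-4)·I) = n − 1 = 4

Summary:
  λ = -4: algebraic multiplicity = 5, geometric multiplicity = 4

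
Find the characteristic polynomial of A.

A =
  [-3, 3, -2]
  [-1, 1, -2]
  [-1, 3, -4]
x^3 + 6*x^2 + 12*x + 8

Expanding det(x·I − A) (e.g. by cofactor expansion or by noting that A is similar to its Jordan form J, which has the same characteristic polynomial as A) gives
  χ_A(x) = x^3 + 6*x^2 + 12*x + 8
which factors as (x + 2)^3. The eigenvalues (with algebraic multiplicities) are λ = -2 with multiplicity 3.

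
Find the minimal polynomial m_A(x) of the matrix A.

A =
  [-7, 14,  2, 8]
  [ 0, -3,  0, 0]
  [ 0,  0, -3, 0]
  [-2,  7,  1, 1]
x^2 + 6*x + 9

The characteristic polynomial is χ_A(x) = (x + 3)^4, so the eigenvalues are known. The minimal polynomial is
  m_A(x) = Π_λ (x − λ)^{k_λ}
where k_λ is the size of the *largest* Jordan block for λ (equivalently, the smallest k with (A − λI)^k v = 0 for every generalised eigenvector v of λ).

  λ = -3: largest Jordan block has size 2, contributing (x + 3)^2

So m_A(x) = (x + 3)^2 = x^2 + 6*x + 9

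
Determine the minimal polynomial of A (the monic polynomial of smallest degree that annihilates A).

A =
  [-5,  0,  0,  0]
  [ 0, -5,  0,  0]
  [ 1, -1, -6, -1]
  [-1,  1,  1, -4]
x^2 + 10*x + 25

The characteristic polynomial is χ_A(x) = (x + 5)^4, so the eigenvalues are known. The minimal polynomial is
  m_A(x) = Π_λ (x − λ)^{k_λ}
where k_λ is the size of the *largest* Jordan block for λ (equivalently, the smallest k with (A − λI)^k v = 0 for every generalised eigenvector v of λ).

  λ = -5: largest Jordan block has size 2, contributing (x + 5)^2

So m_A(x) = (x + 5)^2 = x^2 + 10*x + 25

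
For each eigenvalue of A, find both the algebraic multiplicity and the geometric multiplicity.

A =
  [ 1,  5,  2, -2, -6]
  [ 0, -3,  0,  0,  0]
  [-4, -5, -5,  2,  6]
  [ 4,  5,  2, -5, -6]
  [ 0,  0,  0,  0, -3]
λ = -3: alg = 5, geom = 4

Step 1 — factor the characteristic polynomial to read off the algebraic multiplicities:
  χ_A(x) = (x + 3)^5

Step 2 — compute geometric multiplicities via the rank-nullity identity g(λ) = n − rank(A − λI):
  rank(A − (-3)·I) = 1, so dim ker(A − (-3)·I) = n − 1 = 4

Summary:
  λ = -3: algebraic multiplicity = 5, geometric multiplicity = 4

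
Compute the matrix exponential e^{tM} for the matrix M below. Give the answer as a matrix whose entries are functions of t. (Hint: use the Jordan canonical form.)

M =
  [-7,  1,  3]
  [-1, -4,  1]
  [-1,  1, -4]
e^{tM} =
  [-2*t*exp(-5*t) + exp(-5*t), t^2*exp(-5*t) + t*exp(-5*t), -t^2*exp(-5*t) + 3*t*exp(-5*t)]
  [-t*exp(-5*t), t^2*exp(-5*t)/2 + t*exp(-5*t) + exp(-5*t), -t^2*exp(-5*t)/2 + t*exp(-5*t)]
  [-t*exp(-5*t), t^2*exp(-5*t)/2 + t*exp(-5*t), -t^2*exp(-5*t)/2 + t*exp(-5*t) + exp(-5*t)]

Strategy: write M = P · J · P⁻¹ where J is a Jordan canonical form, so e^{tM} = P · e^{tJ} · P⁻¹, and e^{tJ} can be computed block-by-block.

M has Jordan form
J =
  [-5,  1,  0]
  [ 0, -5,  1]
  [ 0,  0, -5]
(up to reordering of blocks).

Per-block formulas:
  For a 3×3 Jordan block J_3(-5): exp(t · J_3(-5)) = e^(-5t)·(I + t·N + (t^2/2)·N^2), where N is the 3×3 nilpotent shift.

After assembling e^{tJ} and conjugating by P, we get:

e^{tM} =
  [-2*t*exp(-5*t) + exp(-5*t), t^2*exp(-5*t) + t*exp(-5*t), -t^2*exp(-5*t) + 3*t*exp(-5*t)]
  [-t*exp(-5*t), t^2*exp(-5*t)/2 + t*exp(-5*t) + exp(-5*t), -t^2*exp(-5*t)/2 + t*exp(-5*t)]
  [-t*exp(-5*t), t^2*exp(-5*t)/2 + t*exp(-5*t), -t^2*exp(-5*t)/2 + t*exp(-5*t) + exp(-5*t)]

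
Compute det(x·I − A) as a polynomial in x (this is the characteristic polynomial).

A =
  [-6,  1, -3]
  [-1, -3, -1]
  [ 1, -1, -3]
x^3 + 12*x^2 + 48*x + 64

Expanding det(x·I − A) (e.g. by cofactor expansion or by noting that A is similar to its Jordan form J, which has the same characteristic polynomial as A) gives
  χ_A(x) = x^3 + 12*x^2 + 48*x + 64
which factors as (x + 4)^3. The eigenvalues (with algebraic multiplicities) are λ = -4 with multiplicity 3.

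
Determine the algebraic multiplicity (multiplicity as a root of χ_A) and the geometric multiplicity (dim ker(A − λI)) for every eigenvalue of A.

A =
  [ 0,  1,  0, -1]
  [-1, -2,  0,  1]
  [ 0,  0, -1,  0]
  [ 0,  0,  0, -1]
λ = -1: alg = 4, geom = 3

Step 1 — factor the characteristic polynomial to read off the algebraic multiplicities:
  χ_A(x) = (x + 1)^4

Step 2 — compute geometric multiplicities via the rank-nullity identity g(λ) = n − rank(A − λI):
  rank(A − (-1)·I) = 1, so dim ker(A − (-1)·I) = n − 1 = 3

Summary:
  λ = -1: algebraic multiplicity = 4, geometric multiplicity = 3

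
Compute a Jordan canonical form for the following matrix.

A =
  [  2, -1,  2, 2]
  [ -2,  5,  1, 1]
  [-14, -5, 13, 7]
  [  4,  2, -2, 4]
J_3(6) ⊕ J_1(6)

The characteristic polynomial is
  det(x·I − A) = x^4 - 24*x^3 + 216*x^2 - 864*x + 1296 = (x - 6)^4

Eigenvalues and multiplicities (the geometric multiplicity of λ is n − rank(A − λI), which equals the number of Jordan blocks for λ):
  λ = 6: algebraic multiplicity = 4, geometric multiplicity = 2

Determining the block sizes for each eigenvalue:
  λ = 6: with am = 4 and gm = 2, the partition is not yet determined (e.g. several partitions of 4 into 2 parts exist). Let N = A − (6)·I. Computing rank(N^1) = 2, rank(N^2) = 1, rank(N^3) = 0; the number of blocks of size ≥ j is rank(N^{j−1}) − rank(N^j), giving [2, 1, 1]. So we have 1 block(s) of size 3, 1 block(s) of size 1 → block sizes [3, 1]

Assembling the blocks gives a Jordan form
J =
  [6, 1, 0, 0]
  [0, 6, 1, 0]
  [0, 0, 6, 0]
  [0, 0, 0, 6]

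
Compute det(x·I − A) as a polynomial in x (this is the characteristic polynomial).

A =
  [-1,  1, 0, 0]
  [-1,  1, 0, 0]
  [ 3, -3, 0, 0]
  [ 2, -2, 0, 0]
x^4

Expanding det(x·I − A) (e.g. by cofactor expansion or by noting that A is similar to its Jordan form J, which has the same characteristic polynomial as A) gives
  χ_A(x) = x^4
which factors as x^4. The eigenvalues (with algebraic multiplicities) are λ = 0 with multiplicity 4.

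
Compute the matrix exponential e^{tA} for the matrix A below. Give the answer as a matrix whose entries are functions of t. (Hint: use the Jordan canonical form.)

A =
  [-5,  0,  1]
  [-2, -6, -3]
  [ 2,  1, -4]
e^{tA} =
  [t^2*exp(-5*t) + exp(-5*t), t^2*exp(-5*t)/2, t^2*exp(-5*t)/2 + t*exp(-5*t)]
  [-2*t^2*exp(-5*t) - 2*t*exp(-5*t), -t^2*exp(-5*t) - t*exp(-5*t) + exp(-5*t), -t^2*exp(-5*t) - 3*t*exp(-5*t)]
  [2*t*exp(-5*t), t*exp(-5*t), t*exp(-5*t) + exp(-5*t)]

Strategy: write A = P · J · P⁻¹ where J is a Jordan canonical form, so e^{tA} = P · e^{tJ} · P⁻¹, and e^{tJ} can be computed block-by-block.

A has Jordan form
J =
  [-5,  1,  0]
  [ 0, -5,  1]
  [ 0,  0, -5]
(up to reordering of blocks).

Per-block formulas:
  For a 3×3 Jordan block J_3(-5): exp(t · J_3(-5)) = e^(-5t)·(I + t·N + (t^2/2)·N^2), where N is the 3×3 nilpotent shift.

After assembling e^{tJ} and conjugating by P, we get:

e^{tA} =
  [t^2*exp(-5*t) + exp(-5*t), t^2*exp(-5*t)/2, t^2*exp(-5*t)/2 + t*exp(-5*t)]
  [-2*t^2*exp(-5*t) - 2*t*exp(-5*t), -t^2*exp(-5*t) - t*exp(-5*t) + exp(-5*t), -t^2*exp(-5*t) - 3*t*exp(-5*t)]
  [2*t*exp(-5*t), t*exp(-5*t), t*exp(-5*t) + exp(-5*t)]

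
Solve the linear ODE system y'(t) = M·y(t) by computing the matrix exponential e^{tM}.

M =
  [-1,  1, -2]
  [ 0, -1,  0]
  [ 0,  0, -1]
e^{tM} =
  [exp(-t), t*exp(-t), -2*t*exp(-t)]
  [0, exp(-t), 0]
  [0, 0, exp(-t)]

Strategy: write M = P · J · P⁻¹ where J is a Jordan canonical form, so e^{tM} = P · e^{tJ} · P⁻¹, and e^{tJ} can be computed block-by-block.

M has Jordan form
J =
  [-1,  1,  0]
  [ 0, -1,  0]
  [ 0,  0, -1]
(up to reordering of blocks).

Per-block formulas:
  For a 1×1 block at λ = -1: exp(t · [-1]) = [e^(-1t)].
  For a 2×2 Jordan block J_2(-1): exp(t · J_2(-1)) = e^(-1t)·(I + t·N), where N is the 2×2 nilpotent shift.

After assembling e^{tJ} and conjugating by P, we get:

e^{tM} =
  [exp(-t), t*exp(-t), -2*t*exp(-t)]
  [0, exp(-t), 0]
  [0, 0, exp(-t)]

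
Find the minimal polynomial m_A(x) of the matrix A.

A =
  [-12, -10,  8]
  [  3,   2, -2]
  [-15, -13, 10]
x^3

The characteristic polynomial is χ_A(x) = x^3, so the eigenvalues are known. The minimal polynomial is
  m_A(x) = Π_λ (x − λ)^{k_λ}
where k_λ is the size of the *largest* Jordan block for λ (equivalently, the smallest k with (A − λI)^k v = 0 for every generalised eigenvector v of λ).

  λ = 0: largest Jordan block has size 3, contributing (x − 0)^3

So m_A(x) = x^3 = x^3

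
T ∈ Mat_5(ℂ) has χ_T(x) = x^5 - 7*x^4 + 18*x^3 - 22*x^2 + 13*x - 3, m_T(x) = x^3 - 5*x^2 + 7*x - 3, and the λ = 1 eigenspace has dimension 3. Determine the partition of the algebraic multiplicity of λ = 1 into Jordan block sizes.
Block sizes for λ = 1: [2, 1, 1]

Step 1 — from the characteristic polynomial, algebraic multiplicity of λ = 1 is 4. From dim ker(T − (1)·I) = 3, there are exactly 3 Jordan blocks for λ = 1.
Step 2 — from the minimal polynomial, the factor (x − 1)^2 tells us the largest block for λ = 1 has size 2.
Step 3 — with total size 4, 3 blocks, and largest block 2, the block sizes (in nonincreasing order) are [2, 1, 1].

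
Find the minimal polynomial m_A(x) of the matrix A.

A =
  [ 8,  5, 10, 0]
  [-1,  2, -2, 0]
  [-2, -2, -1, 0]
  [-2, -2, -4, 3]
x^2 - 6*x + 9

The characteristic polynomial is χ_A(x) = (x - 3)^4, so the eigenvalues are known. The minimal polynomial is
  m_A(x) = Π_λ (x − λ)^{k_λ}
where k_λ is the size of the *largest* Jordan block for λ (equivalently, the smallest k with (A − λI)^k v = 0 for every generalised eigenvector v of λ).

  λ = 3: largest Jordan block has size 2, contributing (x − 3)^2

So m_A(x) = (x - 3)^2 = x^2 - 6*x + 9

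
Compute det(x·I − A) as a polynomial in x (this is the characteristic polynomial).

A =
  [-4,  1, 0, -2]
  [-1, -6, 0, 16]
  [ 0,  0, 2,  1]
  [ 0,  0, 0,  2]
x^4 + 6*x^3 - 11*x^2 - 60*x + 100

Expanding det(x·I − A) (e.g. by cofactor expansion or by noting that A is similar to its Jordan form J, which has the same characteristic polynomial as A) gives
  χ_A(x) = x^4 + 6*x^3 - 11*x^2 - 60*x + 100
which factors as (x - 2)^2*(x + 5)^2. The eigenvalues (with algebraic multiplicities) are λ = -5 with multiplicity 2, λ = 2 with multiplicity 2.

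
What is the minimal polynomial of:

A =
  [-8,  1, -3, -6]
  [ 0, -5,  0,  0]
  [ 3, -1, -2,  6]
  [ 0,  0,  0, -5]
x^2 + 10*x + 25

The characteristic polynomial is χ_A(x) = (x + 5)^4, so the eigenvalues are known. The minimal polynomial is
  m_A(x) = Π_λ (x − λ)^{k_λ}
where k_λ is the size of the *largest* Jordan block for λ (equivalently, the smallest k with (A − λI)^k v = 0 for every generalised eigenvector v of λ).

  λ = -5: largest Jordan block has size 2, contributing (x + 5)^2

So m_A(x) = (x + 5)^2 = x^2 + 10*x + 25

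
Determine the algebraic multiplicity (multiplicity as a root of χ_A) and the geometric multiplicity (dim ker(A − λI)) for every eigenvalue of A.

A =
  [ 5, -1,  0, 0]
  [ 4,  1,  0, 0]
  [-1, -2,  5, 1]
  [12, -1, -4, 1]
λ = 3: alg = 4, geom = 2

Step 1 — factor the characteristic polynomial to read off the algebraic multiplicities:
  χ_A(x) = (x - 3)^4

Step 2 — compute geometric multiplicities via the rank-nullity identity g(λ) = n − rank(A − λI):
  rank(A − (3)·I) = 2, so dim ker(A − (3)·I) = n − 2 = 2

Summary:
  λ = 3: algebraic multiplicity = 4, geometric multiplicity = 2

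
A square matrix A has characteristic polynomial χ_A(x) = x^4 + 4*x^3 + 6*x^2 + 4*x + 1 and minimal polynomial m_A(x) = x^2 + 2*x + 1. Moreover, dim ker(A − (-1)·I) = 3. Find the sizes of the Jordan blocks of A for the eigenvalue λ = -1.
Block sizes for λ = -1: [2, 1, 1]

Step 1 — from the characteristic polynomial, algebraic multiplicity of λ = -1 is 4. From dim ker(A − (-1)·I) = 3, there are exactly 3 Jordan blocks for λ = -1.
Step 2 — from the minimal polynomial, the factor (x + 1)^2 tells us the largest block for λ = -1 has size 2.
Step 3 — with total size 4, 3 blocks, and largest block 2, the block sizes (in nonincreasing order) are [2, 1, 1].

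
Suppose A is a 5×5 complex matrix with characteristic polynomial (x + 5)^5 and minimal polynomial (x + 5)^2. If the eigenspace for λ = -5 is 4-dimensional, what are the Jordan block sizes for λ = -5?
Block sizes for λ = -5: [2, 1, 1, 1]

Step 1 — from the characteristic polynomial, algebraic multiplicity of λ = -5 is 5. From dim ker(A − (-5)·I) = 4, there are exactly 4 Jordan blocks for λ = -5.
Step 2 — from the minimal polynomial, the factor (x + 5)^2 tells us the largest block for λ = -5 has size 2.
Step 3 — with total size 5, 4 blocks, and largest block 2, the block sizes (in nonincreasing order) are [2, 1, 1, 1].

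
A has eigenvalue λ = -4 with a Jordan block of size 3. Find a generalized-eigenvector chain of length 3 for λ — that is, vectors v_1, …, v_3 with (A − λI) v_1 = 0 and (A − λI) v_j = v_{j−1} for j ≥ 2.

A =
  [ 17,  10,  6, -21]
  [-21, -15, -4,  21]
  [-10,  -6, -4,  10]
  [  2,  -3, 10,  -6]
A Jordan chain for λ = -4 of length 3:
v_1 = (2, 0, 0, 2)ᵀ
v_2 = (11, -10, -4, 5)ᵀ
v_3 = (1, -1, 0, 0)ᵀ

Let N = A − (-4)·I. We want v_3 with N^3 v_3 = 0 but N^2 v_3 ≠ 0; then v_{j-1} := N · v_j for j = 3, …, 2.

Pick v_3 = (1, -1, 0, 0)ᵀ.
Then v_2 = N · v_3 = (11, -10, -4, 5)ᵀ.
Then v_1 = N · v_2 = (2, 0, 0, 2)ᵀ.

Sanity check: (A − (-4)·I) v_1 = (0, 0, 0, 0)ᵀ = 0. ✓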